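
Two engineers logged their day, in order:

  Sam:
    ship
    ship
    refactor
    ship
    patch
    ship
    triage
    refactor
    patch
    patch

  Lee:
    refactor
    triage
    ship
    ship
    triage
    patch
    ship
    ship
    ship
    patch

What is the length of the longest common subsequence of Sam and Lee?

6

One common subsequence of length 6: refactor (Sam #3, Lee #1), ship (Sam #4, Lee #3), ship (Sam #6, Lee #4), triage (Sam #7, Lee #5), patch (Sam #9, Lee #6), patch (Sam #10, Lee #10). Since dp[10][10] = 6, nothing longer is possible.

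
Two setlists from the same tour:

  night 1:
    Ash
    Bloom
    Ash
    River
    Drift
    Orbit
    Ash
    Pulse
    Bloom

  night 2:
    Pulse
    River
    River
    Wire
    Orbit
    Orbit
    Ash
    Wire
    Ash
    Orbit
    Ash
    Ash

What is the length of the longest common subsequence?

4

Match Ash at night 1[1]=night 2[7], then Ash at night 1[3]=night 2[9], then Orbit at night 1[6]=night 2[10], then Ash at night 1[7]=night 2[12] — 4 songs in the same relative order in both. The LCS DP gives dp[9][12] = 4, so this is optimal.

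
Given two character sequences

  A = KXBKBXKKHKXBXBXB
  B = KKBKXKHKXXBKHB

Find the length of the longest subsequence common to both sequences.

11

Taking K (A #1, B #2); then B (A #3, B #3); then K (A #4, B #4); then X (A #6, B #5); then K (A #8, B #6); then H (A #9, B #7); then K (A #10, B #8); then X (A #11, B #9); then X (A #13, B #10); then B (A #14, B #11); then B (A #16, B #14) gives a common subsequence of length 11. Since dp[16][14] = 11, nothing longer is possible.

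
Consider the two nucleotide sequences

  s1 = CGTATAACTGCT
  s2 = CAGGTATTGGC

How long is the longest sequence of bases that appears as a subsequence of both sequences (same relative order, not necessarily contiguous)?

8

Let dp[i][j] be the LCS length of the first i bases of s1 and the first j bases of s2. dp[i][j] = dp[i-1][j-1]+1 when the i-th and j-th bases match, else max(dp[i-1][j], dp[i][j-1]).
    ·  C  A  G  G  T  A  T  T  G  G  C
 ·  0  0  0  0  0  0  0  0  0  0  0  0
 C  0  1  1  1  1  1  1  1  1  1  1  1
 G  0  1  1  2  2  2  2  2  2  2  2  2
 T  0  1  1  2  2  3  3  3  3  3  3  3
 A  0  1  2  2  2  3  4  4  4  4  4  4
 T  0  1  2  2  2  3  4  5  5  5  5  5
 A  0  1  2  2  2  3  4  5  5  5  5  5
 A  0  1  2  2  2  3  4  5  5  5  5  5
 C  0  1  2  2  2  3  4  5  5  5  5  6
 T  0  1  2  2  2  3  4  5  6  6  6  6
 G  0  1  2  3  3  3  4  5  6  7  7  7
 C  0  1  2  3  3  3  4  5  6  7  7  8
 T  0  1  2  3  3  4  4  5  6  7  7  8
dp[12][11] = 8. One LCS (by backtracking along matches): CGTATTGC.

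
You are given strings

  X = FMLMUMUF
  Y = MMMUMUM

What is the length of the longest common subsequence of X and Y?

5

Let dp[i][j] be the LCS length of the first i characters of X and the first j characters of Y. dp[i][j] = dp[i-1][j-1]+1 when the i-th and j-th characters match, else max(dp[i-1][j], dp[i][j-1]).
    ·  M  M  M  U  M  U  M
 ·  0  0  0  0  0  0  0  0
 F  0  0  0  0  0  0  0  0
 M  0  1  1  1  1  1  1  1
 L  0  1  1  1  1  1  1  1
 M  0  1  2  2  2  2  2  2
 U  0  1  2  2  3  3  3  3
 M  0  1  2  3  3  4  4  4
 U  0  1  2  3  4  4  5  5
 F  0  1  2  3  4  4  5  5
dp[8][7] = 5. One LCS (by backtracking along matches): MMUMU.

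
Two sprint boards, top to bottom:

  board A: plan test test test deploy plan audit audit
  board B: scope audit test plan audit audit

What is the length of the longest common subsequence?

4

One common subsequence of length 4: test [4,3]; then plan [6,4]; then audit [7,5]; then audit [8,6], and the DP table's final entry dp[8][6] is also 4, so no common subsequence is longer.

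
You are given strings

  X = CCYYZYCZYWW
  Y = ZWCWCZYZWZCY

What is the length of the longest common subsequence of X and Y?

Let dp[i][j] be the LCS length of the first i characters of X and the first j characters of Y. dp[i][j] = dp[i-1][j-1]+1 when the i-th and j-th characters match, else max(dp[i-1][j], dp[i][j-1]).
    ·  Z  W  C  W  C  Z  Y  Z  W  Z  C  Y
 ·  0  0  0  0  0  0  0  0  0  0  0  0  0
 C  0  0  0  1  1  1  1  1  1  1  1  1  1
 C  0  0  0  1  1  2  2  2  2  2  2  2  2
 Y  0  0  0  1  1  2  2  3  3  3  3  3  3
 Y  0  0  0  1  1  2  2  3  3  3  3  3  4
 Z  0  1  1  1  1  2  3  3  4  4  4  4  4
 Y  0  1  1  1  1  2  3  4  4  4  4  4  5
 C  0  1  1  2  2  2  3  4  4  4  4  5  5
 Z  0  1  1  2  2  2  3  4  5  5  5  5  5
 Y  0  1  1  2  2  2  3  4  5  5  5  5  6
 W  0  1  2  2  3  3  3  4  5  6  6  6  6
 W  0  1  2  2  3  3  3  4  5  6  6  6  6
dp[11][12] = 6. One LCS (by backtracking along matches): CCYZCY.

6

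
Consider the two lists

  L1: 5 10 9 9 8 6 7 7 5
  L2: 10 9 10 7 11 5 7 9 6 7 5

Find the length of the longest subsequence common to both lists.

6

Pick 10 (L1 #2, L2 #1), 9 (L1 #3, L2 #2), 9 (L1 #4, L2 #8), 6 (L1 #6, L2 #9), 7 (L1 #8, L2 #10), 5 (L1 #9, L2 #11); all 6 values appear in both, in order, and the DP table's final entry dp[9][11] is also 6, so no common subsequence is longer.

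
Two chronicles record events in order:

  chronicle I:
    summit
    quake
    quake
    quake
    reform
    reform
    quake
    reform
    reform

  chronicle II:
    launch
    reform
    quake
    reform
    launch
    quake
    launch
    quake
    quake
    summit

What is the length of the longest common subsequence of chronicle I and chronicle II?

Taking quake at chronicle I[2]=chronicle II[3]; then quake at chronicle I[3]=chronicle II[6]; then quake at chronicle I[4]=chronicle II[8]; then quake at chronicle I[7]=chronicle II[9] gives a common subsequence of length 4. The LCS DP gives dp[9][10] = 4, so this is optimal.

4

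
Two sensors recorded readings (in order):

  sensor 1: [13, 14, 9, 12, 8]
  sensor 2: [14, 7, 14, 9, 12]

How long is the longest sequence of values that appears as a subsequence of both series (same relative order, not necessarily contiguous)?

Match 14 at sensor 1[2]=sensor 2[3]; then 9 at sensor 1[3]=sensor 2[4]; then 12 at sensor 1[4]=sensor 2[5] — 3 values in the same relative order in both. The LCS DP gives dp[5][5] = 3, so this is optimal.

3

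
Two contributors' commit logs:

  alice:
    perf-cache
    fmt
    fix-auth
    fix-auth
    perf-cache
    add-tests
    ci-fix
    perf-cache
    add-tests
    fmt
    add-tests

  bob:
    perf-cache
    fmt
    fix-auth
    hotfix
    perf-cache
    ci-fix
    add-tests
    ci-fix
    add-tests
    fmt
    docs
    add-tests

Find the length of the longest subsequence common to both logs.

9

Match perf-cache at alice[1]=bob[1], then fmt at alice[2]=bob[2], then fix-auth at alice[3]=bob[3], then perf-cache at alice[5]=bob[5], then add-tests at alice[6]=bob[7], then ci-fix at alice[7]=bob[8], then add-tests at alice[9]=bob[9], then fmt at alice[10]=bob[10], then add-tests at alice[11]=bob[12] — 9 commits in the same relative order in both. The LCS DP gives dp[11][12] = 9, so this is optimal.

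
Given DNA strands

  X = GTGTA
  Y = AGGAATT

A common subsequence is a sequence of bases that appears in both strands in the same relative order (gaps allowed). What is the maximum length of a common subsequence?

Let dp[i][j] be the LCS length of the first i bases of X and the first j bases of Y. dp[i][j] = dp[i-1][j-1]+1 when the i-th and j-th bases match, else max(dp[i-1][j], dp[i][j-1]).
    ·  A  G  G  A  A  T  T
 ·  0  0  0  0  0  0  0  0
 G  0  0  1  1  1  1  1  1
 T  0  0  1  1  1  1  2  2
 G  0  0  1  2  2  2  2  2
 T  0  0  1  2  2  2  3  3
 A  0  1  1  2  3  3  3  3
dp[5][7] = 3. One LCS (by backtracking along matches): GTT.

3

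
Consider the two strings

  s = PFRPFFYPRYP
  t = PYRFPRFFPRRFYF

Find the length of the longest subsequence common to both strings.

Match P at s[1]=t[1] → F at s[2]=t[4] → R at s[3]=t[6] → F at s[5]=t[7] → F at s[6]=t[8] → P at s[8]=t[9] → R at s[9]=t[11] → Y at s[10]=t[13] — 8 characters in the same relative order in both. The LCS DP gives dp[11][14] = 8, so this is optimal.

8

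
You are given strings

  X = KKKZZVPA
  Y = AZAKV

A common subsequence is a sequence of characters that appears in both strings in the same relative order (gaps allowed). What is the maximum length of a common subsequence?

2

Pick K (X #3, Y #4) → V (X #6, Y #5); all 2 characters appear in both, in order. dp[8][5] = 2 confirms this is the maximum.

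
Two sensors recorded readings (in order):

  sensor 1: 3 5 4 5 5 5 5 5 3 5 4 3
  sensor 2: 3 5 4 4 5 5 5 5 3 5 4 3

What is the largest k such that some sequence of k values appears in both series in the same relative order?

Let dp[i][j] be the LCS length of the first i values of sensor 1 and the first j values of sensor 2. dp[i][j] = dp[i-1][j-1]+1 when the i-th and j-th values match, else max(dp[i-1][j], dp[i][j-1]).
    ·  3  5  4  4  5  5  5  5  3  5  4  3
 ·  0  0  0  0  0  0  0  0  0  0  0  0  0
 3  0  1  1  1  1  1  1  1  1  1  1  1  1
 5  0  1  2  2  2  2  2  2  2  2  2  2  2
 4  0  1  2  3  3  3  3  3  3  3  3  3  3
 5  0  1  2  3  3  4  4  4  4  4  4  4  4
 5  0  1  2  3  3  4  5  5  5  5  5  5  5
 5  0  1  2  3  3  4  5  6  6  6  6  6  6
 5  0  1  2  3  3  4  5  6  7  7  7  7  7
 5  0  1  2  3  3  4  5  6  7  7  8  8  8
 3  0  1  2  3  3  4  5  6  7  8  8  8  9
 5  0  1  2  3  3  4  5  6  7  8  9  9  9
 4  0  1  2  3  4  4  5  6  7  8  9 10 10
 3  0  1  2  3  4  4  5  6  7  8  9 10 11
dp[12][12] = 11. One LCS (by backtracking along matches): 3, 5, 4, 5, 5, 5, 5, 3, 5, 4, 3.

11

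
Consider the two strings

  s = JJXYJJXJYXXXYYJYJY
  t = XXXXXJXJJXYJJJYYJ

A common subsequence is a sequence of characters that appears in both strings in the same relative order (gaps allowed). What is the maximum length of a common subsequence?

Match J [1,8]; then J [2,9]; then X [3,10]; then Y [4,11]; then J [5,12]; then J [6,13]; then J [8,14]; then Y [14,15]; then Y [16,16]; then J [17,17] — 10 characters in the same relative order in both. dp[18][17] = 10 confirms this is the maximum.

10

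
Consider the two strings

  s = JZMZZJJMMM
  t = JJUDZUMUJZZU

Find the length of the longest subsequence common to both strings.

5

Let dp[i][j] be the LCS length of the first i characters of s and the first j characters of t. dp[i][j] = dp[i-1][j-1]+1 when the i-th and j-th characters match, else max(dp[i-1][j], dp[i][j-1]).
    ·  J  J  U  D  Z  U  M  U  J  Z  Z  U
 ·  0  0  0  0  0  0  0  0  0  0  0  0  0
 J  0  1  1  1  1  1  1  1  1  1  1  1  1
 Z  0  1  1  1  1  2  2  2  2  2  2  2  2
 M  0  1  1  1  1  2  2  3  3  3  3  3  3
 Z  0  1  1  1  1  2  2  3  3  3  4  4  4
 Z  0  1  1  1  1  2  2  3  3  3  4  5  5
 J  0  1  2  2  2  2  2  3  3  4  4  5  5
 J  0  1  2  2  2  2  2  3  3  4  4  5  5
 M  0  1  2  2  2  2  2  3  3  4  4  5  5
 M  0  1  2  2  2  2  2  3  3  4  4  5  5
 M  0  1  2  2  2  2  2  3  3  4  4  5  5
dp[10][12] = 5. One LCS (by backtracking along matches): JZMZZ.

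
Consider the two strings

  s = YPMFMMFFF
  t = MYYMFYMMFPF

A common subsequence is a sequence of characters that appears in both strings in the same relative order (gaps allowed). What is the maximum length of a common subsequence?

7

One common subsequence of length 7: Y (s #1, t #3); then M (s #3, t #4); then F (s #4, t #5); then M (s #5, t #7); then M (s #6, t #8); then F (s #7, t #9); then F (s #9, t #11), and the DP table's final entry dp[9][11] is also 7, so no common subsequence is longer.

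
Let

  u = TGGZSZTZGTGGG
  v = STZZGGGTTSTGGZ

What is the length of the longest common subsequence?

One common subsequence of length 7: T (u #1, v #2); then G (u #2, v #6); then G (u #3, v #7); then S (u #5, v #10); then T (u #7, v #11); then G (u #9, v #12); then G (u #11, v #13). dp[13][14] = 7 confirms this is the maximum.

7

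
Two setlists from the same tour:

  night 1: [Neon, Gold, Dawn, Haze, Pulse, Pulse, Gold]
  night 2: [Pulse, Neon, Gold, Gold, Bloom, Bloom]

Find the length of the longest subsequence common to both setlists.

Pick Neon [1,2], then Gold [2,3], then Gold [7,4]; all 3 songs appear in both, in order. Since dp[7][6] = 3, nothing longer is possible.

3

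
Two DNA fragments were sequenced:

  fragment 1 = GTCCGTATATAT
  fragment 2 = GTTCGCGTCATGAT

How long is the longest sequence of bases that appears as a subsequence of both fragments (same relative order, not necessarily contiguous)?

Taking G (fragment 1 #1, fragment 2 #1), T (fragment 1 #2, fragment 2 #3), C (fragment 1 #3, fragment 2 #4), C (fragment 1 #4, fragment 2 #6), G (fragment 1 #5, fragment 2 #7), T (fragment 1 #6, fragment 2 #8), A (fragment 1 #7, fragment 2 #10), T (fragment 1 #8, fragment 2 #11), A (fragment 1 #11, fragment 2 #13), T (fragment 1 #12, fragment 2 #14) gives a common subsequence of length 10. Since dp[12][14] = 10, nothing longer is possible.

10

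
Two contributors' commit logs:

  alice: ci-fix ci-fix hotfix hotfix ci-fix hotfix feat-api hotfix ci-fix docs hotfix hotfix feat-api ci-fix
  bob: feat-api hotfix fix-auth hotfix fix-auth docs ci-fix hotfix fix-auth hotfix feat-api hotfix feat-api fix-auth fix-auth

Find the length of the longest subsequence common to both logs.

7

Match hotfix at alice[3]=bob[2], hotfix at alice[4]=bob[4], ci-fix at alice[5]=bob[7], hotfix at alice[6]=bob[10], feat-api at alice[7]=bob[11], hotfix at alice[12]=bob[12], feat-api at alice[13]=bob[13] — 7 commits in the same relative order in both. The LCS DP gives dp[14][15] = 7, so this is optimal.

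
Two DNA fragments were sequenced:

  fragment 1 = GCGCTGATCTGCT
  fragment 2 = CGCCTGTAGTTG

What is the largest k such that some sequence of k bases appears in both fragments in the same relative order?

9

Match G [1,2] → C [2,3] → C [4,4] → T [5,5] → G [6,6] → A [7,8] → T [8,10] → T [10,11] → G [11,12] — 9 bases in the same relative order in both. The LCS DP gives dp[13][12] = 9, so this is optimal.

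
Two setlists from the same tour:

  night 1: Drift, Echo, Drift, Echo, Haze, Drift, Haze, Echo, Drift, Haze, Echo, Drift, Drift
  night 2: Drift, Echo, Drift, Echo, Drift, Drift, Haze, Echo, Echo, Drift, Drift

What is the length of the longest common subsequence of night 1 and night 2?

Match Drift [1,1], Echo [2,2], Drift [3,3], Echo [4,4], Drift [6,6], Haze [7,7], Echo [8,8], Echo [11,9], Drift [12,10], Drift [13,11] — 10 songs in the same relative order in both. Since dp[13][11] = 10, nothing longer is possible.

10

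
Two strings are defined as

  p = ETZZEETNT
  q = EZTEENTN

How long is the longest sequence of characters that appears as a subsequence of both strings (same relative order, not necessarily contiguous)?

6

One common subsequence of length 6: E (p #1, q #1) → T (p #2, q #3) → E (p #5, q #4) → E (p #6, q #5) → T (p #7, q #7) → N (p #8, q #8), and the DP table's final entry dp[9][8] is also 6, so no common subsequence is longer.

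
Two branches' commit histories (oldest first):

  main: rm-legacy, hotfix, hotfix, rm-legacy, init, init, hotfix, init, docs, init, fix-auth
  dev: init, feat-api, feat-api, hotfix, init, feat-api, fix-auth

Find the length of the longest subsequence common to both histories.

One common subsequence of length 4: init [5,1], then hotfix [7,4], then init [8,5], then fix-auth [11,7]. The LCS DP gives dp[11][7] = 4, so this is optimal.

4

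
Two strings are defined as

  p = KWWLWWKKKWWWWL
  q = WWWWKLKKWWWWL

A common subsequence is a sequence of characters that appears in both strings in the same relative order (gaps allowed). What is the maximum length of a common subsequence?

Match W at p[2]=q[1]; then W at p[3]=q[2]; then W at p[5]=q[3]; then W at p[6]=q[4]; then K at p[7]=q[5]; then K at p[8]=q[7]; then K at p[9]=q[8]; then W at p[10]=q[9]; then W at p[11]=q[10]; then W at p[12]=q[11]; then W at p[13]=q[12]; then L at p[14]=q[13] — 12 characters in the same relative order in both. The LCS DP gives dp[14][13] = 12, so this is optimal.

12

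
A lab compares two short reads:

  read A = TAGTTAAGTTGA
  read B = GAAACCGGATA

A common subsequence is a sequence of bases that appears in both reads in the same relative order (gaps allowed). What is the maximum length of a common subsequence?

Pick A (read A #2, read B #2), then A (read A #6, read B #3), then A (read A #7, read B #4), then G (read A #8, read B #8), then T (read A #10, read B #10), then A (read A #12, read B #11); all 6 bases appear in both, in order. dp[12][11] = 6 confirms this is the maximum.

6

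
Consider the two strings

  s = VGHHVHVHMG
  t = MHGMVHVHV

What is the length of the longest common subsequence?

One common subsequence of length 5: V (s #1, t #5) → H (s #4, t #6) → V (s #5, t #7) → H (s #6, t #8) → V (s #7, t #9), and the DP table's final entry dp[10][9] is also 5, so no common subsequence is longer.

5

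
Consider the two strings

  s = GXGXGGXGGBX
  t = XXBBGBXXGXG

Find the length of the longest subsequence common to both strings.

Let dp[i][j] be the LCS length of the first i characters of s and the first j characters of t. dp[i][j] = dp[i-1][j-1]+1 when the i-th and j-th characters match, else max(dp[i-1][j], dp[i][j-1]).
    ·  X  X  B  B  G  B  X  X  G  X  G
 ·  0  0  0  0  0  0  0  0  0  0  0  0
 G  0  0  0  0  0  1  1  1  1  1  1  1
 X  0  1  1  1  1  1  1  2  2  2  2  2
 G  0  1  1  1  1  2  2  2  2  3  3  3
 X  0  1  2  2  2  2  2  3  3  3  4  4
 G  0  1  2  2  2  3  3  3  3  4  4  5
 G  0  1  2  2  2  3  3  3  3  4  4  5
 X  0  1  2  2  2  3  3  4  4  4  5  5
 G  0  1  2  2  2  3  3  4  4  5  5  6
 G  0  1  2  2  2  3  3  4  4  5  5  6
 B  0  1  2  3  3  3  4  4  4  5  5  6
 X  0  1  2  3  3  3  4  5  5  5  6  6
dp[11][11] = 6. One LCS (by backtracking along matches): GXXGXG.

6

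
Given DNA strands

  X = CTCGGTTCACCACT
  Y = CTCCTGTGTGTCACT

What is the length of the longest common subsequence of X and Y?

Taking C (X #1, Y #1), T (X #2, Y #2), C (X #3, Y #4), G (X #4, Y #6), G (X #5, Y #8), T (X #6, Y #9), T (X #7, Y #11), C (X #11, Y #12), A (X #12, Y #13), C (X #13, Y #14), T (X #14, Y #15) gives a common subsequence of length 11. dp[14][15] = 11 confirms this is the maximum.

11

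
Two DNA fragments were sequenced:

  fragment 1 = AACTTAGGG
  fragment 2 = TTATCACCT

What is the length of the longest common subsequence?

4

Pick A (fragment 1 #1, fragment 2 #3), A (fragment 1 #2, fragment 2 #6), C (fragment 1 #3, fragment 2 #8), T (fragment 1 #5, fragment 2 #9); all 4 bases appear in both, in order, and the DP table's final entry dp[9][9] is also 4, so no common subsequence is longer.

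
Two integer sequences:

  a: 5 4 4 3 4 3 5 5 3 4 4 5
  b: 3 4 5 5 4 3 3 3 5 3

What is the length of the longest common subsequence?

Let dp[i][j] be the LCS length of the first i values of a and the first j values of b. dp[i][j] = dp[i-1][j-1]+1 when the i-th and j-th values match, else max(dp[i-1][j], dp[i][j-1]).
    ·  3  4  5  5  4  3  3  3  5  3
 ·  0  0  0  0  0  0  0  0  0  0  0
 5  0  0  0  1  1  1  1  1  1  1  1
 4  0  0  1  1  1  2  2  2  2  2  2
 4  0  0  1  1  1  2  2  2  2  2  2
 3  0  1  1  1  1  2  3  3  3  3  3
 4  0  1  2  2  2  2  3  3  3  3  3
 3  0  1  2  2  2  2  3  4  4  4  4
 5  0  1  2  3  3  3  3  4  4  5  5
 5  0  1  2  3  4  4  4  4  4  5  5
 3  0  1  2  3  4  4  5  5  5  5  6
 4  0  1  2  3  4  5  5  5  5  5  6
 4  0  1  2  3  4  5  5  5  5  5  6
 5  0  1  2  3  4  5  5  5  5  6  6
dp[12][10] = 6. One LCS (by backtracking along matches): 5, 4, 3, 3, 5, 3.

6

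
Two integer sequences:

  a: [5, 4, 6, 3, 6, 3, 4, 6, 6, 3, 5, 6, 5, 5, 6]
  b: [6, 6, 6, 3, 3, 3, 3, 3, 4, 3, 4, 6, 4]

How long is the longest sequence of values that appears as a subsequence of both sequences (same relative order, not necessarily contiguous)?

Pick 6 (a #3, b #3); then 3 (a #4, b #7); then 3 (a #6, b #8); then 4 (a #7, b #9); then 3 (a #10, b #10); then 6 (a #12, b #12); all 6 values appear in both, in order. The LCS DP gives dp[15][13] = 6, so this is optimal.

6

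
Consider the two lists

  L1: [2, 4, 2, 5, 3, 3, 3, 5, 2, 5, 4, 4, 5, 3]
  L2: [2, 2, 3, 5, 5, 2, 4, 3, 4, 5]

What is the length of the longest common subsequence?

8

Taking 2 (L1 #1, L2 #1), then 2 (L1 #3, L2 #2), then 5 (L1 #4, L2 #4), then 5 (L1 #8, L2 #5), then 2 (L1 #9, L2 #6), then 4 (L1 #11, L2 #7), then 4 (L1 #12, L2 #9), then 5 (L1 #13, L2 #10) gives a common subsequence of length 8. The LCS DP gives dp[14][10] = 8, so this is optimal.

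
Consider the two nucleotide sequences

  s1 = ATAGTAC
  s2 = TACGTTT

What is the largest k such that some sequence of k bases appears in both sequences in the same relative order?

4

Let dp[i][j] be the LCS length of the first i bases of s1 and the first j bases of s2. dp[i][j] = dp[i-1][j-1]+1 when the i-th and j-th bases match, else max(dp[i-1][j], dp[i][j-1]).
    ·  T  A  C  G  T  T  T
 ·  0  0  0  0  0  0  0  0
 A  0  0  1  1  1  1  1  1
 T  0  1  1  1  1  2  2  2
 A  0  1  2  2  2  2  2  2
 G  0  1  2  2  3  3  3  3
 T  0  1  2  2  3  4  4  4
 A  0  1  2  2  3  4  4  4
 C  0  1  2  3  3  4  4  4
dp[7][7] = 4. One LCS (by backtracking along matches): TAGT.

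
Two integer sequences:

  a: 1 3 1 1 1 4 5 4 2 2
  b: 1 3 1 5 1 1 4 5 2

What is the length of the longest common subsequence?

Let dp[i][j] be the LCS length of the first i values of a and the first j values of b. dp[i][j] = dp[i-1][j-1]+1 when the i-th and j-th values match, else max(dp[i-1][j], dp[i][j-1]).
    ·  1  3  1  5  1  1  4  5  2
 ·  0  0  0  0  0  0  0  0  0  0
 1  0  1  1  1  1  1  1  1  1  1
 3  0  1  2  2  2  2  2  2  2  2
 1  0  1  2  3  3  3  3  3  3  3
 1  0  1  2  3  3  4  4  4  4  4
 1  0  1  2  3  3  4  5  5  5  5
 4  0  1  2  3  3  4  5  6  6  6
 5  0  1  2  3  4  4  5  6  7  7
 4  0  1  2  3  4  4  5  6  7  7
 2  0  1  2  3  4  4  5  6  7  8
 2  0  1  2  3  4  4  5  6  7  8
dp[10][9] = 8. One LCS (by backtracking along matches): 1, 3, 1, 1, 1, 4, 5, 2.

8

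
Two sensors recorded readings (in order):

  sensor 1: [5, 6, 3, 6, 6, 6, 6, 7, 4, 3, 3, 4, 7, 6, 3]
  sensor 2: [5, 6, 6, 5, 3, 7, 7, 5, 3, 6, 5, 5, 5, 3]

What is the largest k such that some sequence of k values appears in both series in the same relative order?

Pick 5 [1,1], 6 [2,3], 3 [3,5], 7 [8,7], 3 [11,9], 6 [14,10], 3 [15,14]; all 7 values appear in both, in order, and the DP table's final entry dp[15][14] is also 7, so no common subsequence is longer.

7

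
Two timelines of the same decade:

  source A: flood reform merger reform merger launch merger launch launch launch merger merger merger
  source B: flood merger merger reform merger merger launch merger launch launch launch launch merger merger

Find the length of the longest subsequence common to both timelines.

11

Match flood [1,1], reform [2,4], merger [3,5], merger [5,6], launch [6,7], merger [7,8], launch [8,10], launch [9,11], launch [10,12], merger [12,13], merger [13,14] — 11 events in the same relative order in both. dp[13][14] = 11 confirms this is the maximum.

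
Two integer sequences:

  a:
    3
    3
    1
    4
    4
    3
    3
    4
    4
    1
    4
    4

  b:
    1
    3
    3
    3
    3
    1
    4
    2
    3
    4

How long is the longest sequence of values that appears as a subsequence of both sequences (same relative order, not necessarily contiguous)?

Match 3 (a #1, b #2), 3 (a #2, b #3), 3 (a #6, b #4), 3 (a #7, b #5), 1 (a #10, b #6), 4 (a #11, b #7), 4 (a #12, b #10) — 7 values in the same relative order in both. Since dp[12][10] = 7, nothing longer is possible.

7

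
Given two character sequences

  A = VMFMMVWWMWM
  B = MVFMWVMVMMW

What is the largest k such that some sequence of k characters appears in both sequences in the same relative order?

One common subsequence of length 7: V [1,2], F [3,3], M [4,4], M [5,7], V [6,8], M [9,10], W [10,11]. The LCS DP gives dp[11][11] = 7, so this is optimal.

7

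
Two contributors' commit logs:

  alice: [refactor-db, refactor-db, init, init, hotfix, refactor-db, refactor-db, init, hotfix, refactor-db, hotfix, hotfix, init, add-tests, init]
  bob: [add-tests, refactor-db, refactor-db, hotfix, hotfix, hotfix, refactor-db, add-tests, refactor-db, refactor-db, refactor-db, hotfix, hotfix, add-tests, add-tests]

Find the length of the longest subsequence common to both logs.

9

Match refactor-db (alice #1, bob #2), refactor-db (alice #2, bob #3), hotfix (alice #5, bob #6), refactor-db (alice #6, bob #9), refactor-db (alice #7, bob #10), refactor-db (alice #10, bob #11), hotfix (alice #11, bob #12), hotfix (alice #12, bob #13), add-tests (alice #14, bob #15) — 9 commits in the same relative order in both. dp[15][15] = 9 confirms this is the maximum.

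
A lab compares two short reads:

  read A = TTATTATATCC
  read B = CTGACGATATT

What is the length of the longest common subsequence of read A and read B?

6

Match T at read A[1]=read B[2], A at read A[3]=read B[7], T at read A[5]=read B[8], A at read A[6]=read B[9], T at read A[7]=read B[10], T at read A[9]=read B[11] — 6 bases in the same relative order in both, and the DP table's final entry dp[11][11] is also 6, so no common subsequence is longer.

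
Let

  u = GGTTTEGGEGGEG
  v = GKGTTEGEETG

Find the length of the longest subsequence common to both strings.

Taking G at u[1]=v[1], G at u[2]=v[3], T at u[4]=v[4], T at u[5]=v[5], E at u[6]=v[6], G at u[8]=v[7], E at u[9]=v[8], E at u[12]=v[9], G at u[13]=v[11] gives a common subsequence of length 9. Since dp[13][11] = 9, nothing longer is possible.

9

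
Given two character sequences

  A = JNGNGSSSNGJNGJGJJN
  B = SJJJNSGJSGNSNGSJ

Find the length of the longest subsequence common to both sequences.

Match J at A[1]=B[4], then N at A[2]=B[5], then G at A[3]=B[10], then N at A[4]=B[11], then S at A[8]=B[12], then N at A[9]=B[13], then G at A[10]=B[14], then J at A[17]=B[16] — 8 characters in the same relative order in both, and the DP table's final entry dp[18][16] is also 8, so no common subsequence is longer.

8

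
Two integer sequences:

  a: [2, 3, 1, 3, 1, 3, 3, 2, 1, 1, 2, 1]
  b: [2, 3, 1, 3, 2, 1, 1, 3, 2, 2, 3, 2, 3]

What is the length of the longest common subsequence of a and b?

8

Taking 2 [1,1], then 3 [2,2], then 1 [3,3], then 3 [4,4], then 1 [5,7], then 3 [6,8], then 3 [7,11], then 2 [8,12] gives a common subsequence of length 8. Since dp[12][13] = 8, nothing longer is possible.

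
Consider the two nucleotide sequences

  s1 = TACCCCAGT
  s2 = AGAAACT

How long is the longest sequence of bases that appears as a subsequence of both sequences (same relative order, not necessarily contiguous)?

3

Taking A (s1 #2, s2 #5), C (s1 #6, s2 #6), T (s1 #9, s2 #7) gives a common subsequence of length 3. dp[9][7] = 3 confirms this is the maximum.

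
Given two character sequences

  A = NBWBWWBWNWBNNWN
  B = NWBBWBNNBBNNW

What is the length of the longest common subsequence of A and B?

Taking N (A #1, B #1); then B (A #2, B #3); then B (A #4, B #4); then W (A #6, B #5); then B (A #7, B #6); then N (A #9, B #8); then B (A #11, B #10); then N (A #12, B #11); then N (A #13, B #12); then W (A #14, B #13) gives a common subsequence of length 10, and the DP table's final entry dp[15][13] is also 10, so no common subsequence is longer.

10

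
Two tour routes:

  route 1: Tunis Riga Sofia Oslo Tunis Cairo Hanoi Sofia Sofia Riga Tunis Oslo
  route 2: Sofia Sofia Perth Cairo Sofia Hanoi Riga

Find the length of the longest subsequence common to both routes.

4

Taking Sofia [3,2]; then Cairo [6,4]; then Hanoi [7,6]; then Riga [10,7] gives a common subsequence of length 4. The LCS DP gives dp[12][7] = 4, so this is optimal.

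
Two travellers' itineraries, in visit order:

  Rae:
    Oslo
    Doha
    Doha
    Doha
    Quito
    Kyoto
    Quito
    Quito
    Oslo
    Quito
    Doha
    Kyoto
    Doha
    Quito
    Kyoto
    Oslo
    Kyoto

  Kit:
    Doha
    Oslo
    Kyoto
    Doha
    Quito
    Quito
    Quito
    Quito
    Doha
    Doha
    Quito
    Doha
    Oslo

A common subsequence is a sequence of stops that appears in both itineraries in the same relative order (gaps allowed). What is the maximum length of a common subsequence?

10

Taking Oslo [1,2] → Doha [4,4] → Quito [5,5] → Quito [7,6] → Quito [8,7] → Quito [10,8] → Doha [11,9] → Doha [13,10] → Quito [14,11] → Oslo [16,13] gives a common subsequence of length 10. The LCS DP gives dp[17][13] = 10, so this is optimal.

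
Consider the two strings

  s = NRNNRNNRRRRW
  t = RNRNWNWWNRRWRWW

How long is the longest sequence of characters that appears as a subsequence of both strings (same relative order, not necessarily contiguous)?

Taking N at s[1]=t[2], R at s[2]=t[3], N at s[3]=t[4], N at s[4]=t[6], N at s[7]=t[9], R at s[8]=t[10], R at s[9]=t[11], R at s[10]=t[13], W at s[12]=t[15] gives a common subsequence of length 9. dp[12][15] = 9 confirms this is the maximum.

9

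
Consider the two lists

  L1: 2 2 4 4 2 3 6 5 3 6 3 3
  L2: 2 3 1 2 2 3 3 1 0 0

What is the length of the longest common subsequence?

5

Match 2 (L1 #1, L2 #1) → 2 (L1 #2, L2 #4) → 2 (L1 #5, L2 #5) → 3 (L1 #6, L2 #6) → 3 (L1 #9, L2 #7) — 5 values in the same relative order in both, and the DP table's final entry dp[12][10] is also 5, so no common subsequence is longer.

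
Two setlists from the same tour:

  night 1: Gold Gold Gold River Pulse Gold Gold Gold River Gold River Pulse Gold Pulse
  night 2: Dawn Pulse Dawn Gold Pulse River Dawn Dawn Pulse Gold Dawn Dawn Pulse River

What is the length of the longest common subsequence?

One common subsequence of length 6: Gold (night 1 #3, night 2 #4) → Pulse (night 1 #5, night 2 #5) → River (night 1 #9, night 2 #6) → Pulse (night 1 #12, night 2 #9) → Gold (night 1 #13, night 2 #10) → Pulse (night 1 #14, night 2 #13). Since dp[14][14] = 6, nothing longer is possible.

6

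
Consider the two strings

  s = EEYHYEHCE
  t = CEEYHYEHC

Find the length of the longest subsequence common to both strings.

8

Let dp[i][j] be the LCS length of the first i characters of s and the first j characters of t. dp[i][j] = dp[i-1][j-1]+1 when the i-th and j-th characters match, else max(dp[i-1][j], dp[i][j-1]).
    ·  C  E  E  Y  H  Y  E  H  C
 ·  0  0  0  0  0  0  0  0  0  0
 E  0  0  1  1  1  1  1  1  1  1
 E  0  0  1  2  2  2  2  2  2  2
 Y  0  0  1  2  3  3  3  3  3  3
 H  0  0  1  2  3  4  4  4  4  4
 Y  0  0  1  2  3  4  5  5  5  5
 E  0  0  1  2  3  4  5  6  6  6
 H  0  0  1  2  3  4  5  6  7  7
 C  0  1  1  2  3  4  5  6  7  8
 E  0  1  2  2  3  4  5  6  7  8
dp[9][9] = 8. One LCS (by backtracking along matches): EEYHYEHC.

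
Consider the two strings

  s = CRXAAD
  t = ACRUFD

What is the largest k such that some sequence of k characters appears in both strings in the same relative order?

Pick C [1,2]; then R [2,3]; then D [6,6]; all 3 characters appear in both, in order. dp[6][6] = 3 confirms this is the maximum.

3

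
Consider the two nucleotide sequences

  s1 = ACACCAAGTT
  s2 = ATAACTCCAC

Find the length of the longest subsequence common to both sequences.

5

Taking A at s1[1]=s2[4]; then C at s1[2]=s2[5]; then C at s1[4]=s2[7]; then C at s1[5]=s2[8]; then A at s1[6]=s2[9] gives a common subsequence of length 5. Since dp[10][10] = 5, nothing longer is possible.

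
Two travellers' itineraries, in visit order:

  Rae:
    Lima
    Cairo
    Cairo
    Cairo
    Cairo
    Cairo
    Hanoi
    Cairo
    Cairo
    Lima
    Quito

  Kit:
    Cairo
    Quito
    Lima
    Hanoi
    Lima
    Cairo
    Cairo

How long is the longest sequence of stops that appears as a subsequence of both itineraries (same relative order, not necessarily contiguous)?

4

Taking Lima [1,3], Hanoi [7,4], Cairo [8,6], Cairo [9,7] gives a common subsequence of length 4. Since dp[11][7] = 4, nothing longer is possible.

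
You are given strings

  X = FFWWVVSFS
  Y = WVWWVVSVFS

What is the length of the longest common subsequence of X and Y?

7

Let dp[i][j] be the LCS length of the first i characters of X and the first j characters of Y. dp[i][j] = dp[i-1][j-1]+1 when the i-th and j-th characters match, else max(dp[i-1][j], dp[i][j-1]).
    ·  W  V  W  W  V  V  S  V  F  S
 ·  0  0  0  0  0  0  0  0  0  0  0
 F  0  0  0  0  0  0  0  0  0  1  1
 F  0  0  0  0  0  0  0  0  0  1  1
 W  0  1  1  1  1  1  1  1  1  1  1
 W  0  1  1  2  2  2  2  2  2  2  2
 V  0  1  2  2  2  3  3  3  3  3  3
 V  0  1  2  2  2  3  4  4  4  4  4
 S  0  1  2  2  2  3  4  5  5  5  5
 F  0  1  2  2  2  3  4  5  5  6  6
 S  0  1  2  2  2  3  4  5  5  6  7
dp[9][10] = 7. One LCS (by backtracking along matches): WWVVSFS.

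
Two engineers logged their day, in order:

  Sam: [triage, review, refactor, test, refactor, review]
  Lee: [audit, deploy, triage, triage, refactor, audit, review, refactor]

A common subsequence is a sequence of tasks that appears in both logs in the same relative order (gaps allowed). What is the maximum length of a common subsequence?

3

Pick triage (Sam #1, Lee #4), review (Sam #2, Lee #7), refactor (Sam #5, Lee #8); all 3 tasks appear in both, in order, and the DP table's final entry dp[6][8] is also 3, so no common subsequence is longer.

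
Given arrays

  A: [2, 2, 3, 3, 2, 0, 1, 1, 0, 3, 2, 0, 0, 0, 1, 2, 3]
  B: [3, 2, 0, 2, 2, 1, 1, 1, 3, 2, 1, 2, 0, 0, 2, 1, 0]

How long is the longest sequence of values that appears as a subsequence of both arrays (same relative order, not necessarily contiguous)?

Taking 2 at A[1]=B[2], 2 at A[2]=B[4], 2 at A[5]=B[5], 1 at A[7]=B[7], 1 at A[8]=B[8], 3 at A[10]=B[9], 2 at A[11]=B[12], 0 at A[12]=B[13], 0 at A[13]=B[14], 0 at A[14]=B[17] gives a common subsequence of length 10. The LCS DP gives dp[17][17] = 10, so this is optimal.

10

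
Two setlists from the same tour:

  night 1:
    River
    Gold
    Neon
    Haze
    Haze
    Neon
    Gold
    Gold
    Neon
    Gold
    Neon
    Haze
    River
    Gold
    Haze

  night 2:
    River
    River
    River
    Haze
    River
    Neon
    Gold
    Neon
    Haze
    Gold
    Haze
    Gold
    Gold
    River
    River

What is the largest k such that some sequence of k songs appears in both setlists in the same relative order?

Taking River (night 1 #1, night 2 #5); then Gold (night 1 #2, night 2 #7); then Neon (night 1 #3, night 2 #8); then Haze (night 1 #4, night 2 #9); then Haze (night 1 #5, night 2 #11); then Gold (night 1 #7, night 2 #12); then Gold (night 1 #8, night 2 #13); then River (night 1 #13, night 2 #15) gives a common subsequence of length 8. The LCS DP gives dp[15][15] = 8, so this is optimal.

8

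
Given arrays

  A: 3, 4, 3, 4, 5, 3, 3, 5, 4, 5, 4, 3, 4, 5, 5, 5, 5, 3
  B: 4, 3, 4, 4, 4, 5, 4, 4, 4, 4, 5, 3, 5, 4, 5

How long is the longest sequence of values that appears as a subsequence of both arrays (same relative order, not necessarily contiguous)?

10

Pick 3 (A #1, B #2), then 4 (A #2, B #4), then 4 (A #4, B #5), then 5 (A #5, B #6), then 4 (A #9, B #8), then 4 (A #11, B #9), then 4 (A #13, B #10), then 5 (A #14, B #11), then 5 (A #15, B #13), then 5 (A #17, B #15); all 10 values appear in both, in order. dp[18][15] = 10 confirms this is the maximum.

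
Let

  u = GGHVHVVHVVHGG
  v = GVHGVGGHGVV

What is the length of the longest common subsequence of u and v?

7

Let dp[i][j] be the LCS length of the first i characters of u and the first j characters of v. dp[i][j] = dp[i-1][j-1]+1 when the i-th and j-th characters match, else max(dp[i-1][j], dp[i][j-1]).
    ·  G  V  H  G  V  G  G  H  G  V  V
 ·  0  0  0  0  0  0  0  0  0  0  0  0
 G  0  1  1  1  1  1  1  1  1  1  1  1
 G  0  1  1  1  2  2  2  2  2  2  2  2
 H  0  1  1  2  2  2  2  2  3  3  3  3
 V  0  1  2  2  2  3  3  3  3  3  4  4
 H  0  1  2  3  3  3  3  3  4  4  4  4
 V  0  1  2  3  3  4  4  4  4  4  5  5
 V  0  1  2  3  3  4  4  4  4  4  5  6
 H  0  1  2  3  3  4  4  4  5  5  5  6
 V  0  1  2  3  3  4  4  4  5  5  6  6
 V  0  1  2  3  3  4  4  4  5  5  6  7
 H  0  1  2  3  3  4  4  4  5  5  6  7
 G  0  1  2  3  4  4  5  5  5  6  6  7
 G  0  1  2  3  4  4  5  6  6  6  6  7
dp[13][11] = 7. One LCS (by backtracking along matches): GVHVHVV.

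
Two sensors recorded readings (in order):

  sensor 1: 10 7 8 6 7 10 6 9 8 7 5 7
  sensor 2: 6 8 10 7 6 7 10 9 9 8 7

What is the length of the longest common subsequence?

8

Let dp[i][j] be the LCS length of the first i values of sensor 1 and the first j values of sensor 2. dp[i][j] = dp[i-1][j-1]+1 when the i-th and j-th values match, else max(dp[i-1][j], dp[i][j-1]).
    ·  6  8 10  7  6  7 10  9  9  8  7
 ·  0  0  0  0  0  0  0  0  0  0  0  0
10  0  0  0  1  1  1  1  1  1  1  1  1
 7  0  0  0  1  2  2  2  2  2  2  2  2
 8  0  0  1  1  2  2  2  2  2  2  3  3
 6  0  1  1  1  2  3  3  3  3  3  3  3
 7  0  1  1  1  2  3  4  4  4  4  4  4
10  0  1  1  2  2  3  4  5  5  5  5  5
 6  0  1  1  2  2  3  4  5  5  5  5  5
 9  0  1  1  2  2  3  4  5  6  6  6  6
 8  0  1  2  2  2  3  4  5  6  6  7  7
 7  0  1  2  2  3  3  4  5  6  6  7  8
 5  0  1  2  2  3  3  4  5  6  6  7  8
 7  0  1  2  2  3  3  4  5  6  6  7  8
dp[12][11] = 8. One LCS (by backtracking along matches): 10, 7, 6, 7, 10, 9, 8, 7.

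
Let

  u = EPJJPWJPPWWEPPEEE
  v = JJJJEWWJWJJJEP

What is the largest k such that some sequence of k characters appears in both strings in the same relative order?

7

Match J (u #3, v #3), then J (u #4, v #4), then W (u #6, v #7), then J (u #7, v #8), then W (u #10, v #9), then E (u #12, v #13), then P (u #14, v #14) — 7 characters in the same relative order in both. The LCS DP gives dp[17][14] = 7, so this is optimal.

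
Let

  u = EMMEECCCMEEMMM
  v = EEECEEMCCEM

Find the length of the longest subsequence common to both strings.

8

Pick E [1,1], E [4,2], E [5,3], C [6,4], C [7,8], C [8,9], E [11,10], M [14,11]; all 8 characters appear in both, in order. dp[14][11] = 8 confirms this is the maximum.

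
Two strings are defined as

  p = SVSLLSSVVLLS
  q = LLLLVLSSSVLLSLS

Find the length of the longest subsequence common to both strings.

8

Pick V at p[2]=q[5]; then S at p[3]=q[7]; then S at p[6]=q[8]; then S at p[7]=q[9]; then V at p[8]=q[10]; then L at p[10]=q[12]; then L at p[11]=q[14]; then S at p[12]=q[15]; all 8 characters appear in both, in order. dp[12][15] = 8 confirms this is the maximum.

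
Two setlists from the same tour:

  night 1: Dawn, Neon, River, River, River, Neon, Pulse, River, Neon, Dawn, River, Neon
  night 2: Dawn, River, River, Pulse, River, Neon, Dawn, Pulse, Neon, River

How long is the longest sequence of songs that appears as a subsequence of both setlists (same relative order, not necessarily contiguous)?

8

Match Dawn [1,1]; then River [3,2]; then River [4,3]; then River [5,5]; then Neon [6,6]; then Pulse [7,8]; then Neon [9,9]; then River [11,10] — 8 songs in the same relative order in both, and the DP table's final entry dp[12][10] is also 8, so no common subsequence is longer.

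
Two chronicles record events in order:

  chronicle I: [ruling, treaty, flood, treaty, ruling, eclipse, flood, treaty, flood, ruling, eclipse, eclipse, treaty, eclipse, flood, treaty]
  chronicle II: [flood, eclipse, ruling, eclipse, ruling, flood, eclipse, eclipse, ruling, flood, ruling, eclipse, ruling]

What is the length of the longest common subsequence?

7

Taking flood at chronicle I[3]=chronicle II[1] → ruling at chronicle I[5]=chronicle II[3] → eclipse at chronicle I[6]=chronicle II[4] → flood at chronicle I[7]=chronicle II[6] → flood at chronicle I[9]=chronicle II[10] → ruling at chronicle I[10]=chronicle II[11] → eclipse at chronicle I[11]=chronicle II[12] gives a common subsequence of length 7. Since dp[16][13] = 7, nothing longer is possible.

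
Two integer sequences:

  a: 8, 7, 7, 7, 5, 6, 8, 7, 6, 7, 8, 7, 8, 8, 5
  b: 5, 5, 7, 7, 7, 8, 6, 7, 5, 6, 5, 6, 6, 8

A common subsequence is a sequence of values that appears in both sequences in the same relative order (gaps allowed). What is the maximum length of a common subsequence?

One common subsequence of length 7: 7 at a[2]=b[4], then 7 at a[3]=b[5], then 7 at a[4]=b[8], then 5 at a[5]=b[11], then 6 at a[6]=b[12], then 6 at a[9]=b[13], then 8 at a[14]=b[14]. The LCS DP gives dp[15][14] = 7, so this is optimal.

7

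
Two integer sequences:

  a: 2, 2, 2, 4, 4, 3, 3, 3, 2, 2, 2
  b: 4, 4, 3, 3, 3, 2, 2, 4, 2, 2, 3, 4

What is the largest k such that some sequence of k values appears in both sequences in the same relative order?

8

Let dp[i][j] be the LCS length of the first i values of a and the first j values of b. dp[i][j] = dp[i-1][j-1]+1 when the i-th and j-th values match, else max(dp[i-1][j], dp[i][j-1]).
    ·  4  4  3  3  3  2  2  4  2  2  3  4
 ·  0  0  0  0  0  0  0  0  0  0  0  0  0
 2  0  0  0  0  0  0  1  1  1  1  1  1  1
 2  0  0  0  0  0  0  1  2  2  2  2  2  2
 2  0  0  0  0  0  0  1  2  2  3  3  3  3
 4  0  1  1  1  1  1  1  2  3  3  3  3  4
 4  0  1  2  2  2  2  2  2  3  3  3  3  4
 3  0  1  2  3  3  3  3  3  3  3  3  4  4
 3  0  1  2  3  4  4  4  4  4  4  4  4  4
 3  0  1  2  3  4  5  5  5  5  5  5  5  5
 2  0  1  2  3  4  5  6  6  6  6  6  6  6
 2  0  1  2  3  4  5  6  7  7  7  7  7  7
 2  0  1  2  3  4  5  6  7  7  8  8  8  8
dp[11][12] = 8. One LCS (by backtracking along matches): 4, 4, 3, 3, 3, 2, 2, 2.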